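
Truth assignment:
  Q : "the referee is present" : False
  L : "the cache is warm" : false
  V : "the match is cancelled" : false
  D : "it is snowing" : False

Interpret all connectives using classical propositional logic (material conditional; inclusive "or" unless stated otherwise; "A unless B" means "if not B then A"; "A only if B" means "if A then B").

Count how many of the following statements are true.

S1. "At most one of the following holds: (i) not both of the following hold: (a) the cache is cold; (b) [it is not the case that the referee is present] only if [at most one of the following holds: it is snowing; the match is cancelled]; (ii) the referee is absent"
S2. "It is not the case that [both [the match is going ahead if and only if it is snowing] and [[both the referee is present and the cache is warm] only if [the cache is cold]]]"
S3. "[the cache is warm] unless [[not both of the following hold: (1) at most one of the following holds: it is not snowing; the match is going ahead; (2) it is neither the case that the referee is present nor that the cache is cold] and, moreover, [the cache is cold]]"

3

S1: Parsed as (~L nand (~Q -> (D nand V))) nand ~Q

~L = ~F = T
~Q = ~F = T
D nand V = F nand F = T
~Q -> (D nand V) = T -> T = T
~L nand (~Q -> (D nand V)) = T nand T = F
~Q = ~F = T
(~L nand (~Q -> (D nand V))) nand ~Q = F nand T = T
Hence S1 is true.

S2: Formalization: ~((~V <-> D) & ((Q & L) -> ~L))

~V = ~F = T
~V <-> D = T <-> F = F
Q & L = F & F = F
~L = ~F = T
(Q & L) -> ~L = F -> T = T
(~V <-> D) & ((Q & L) -> ~L) = F & T = F
~((~V <-> D) & ((Q & L) -> ~L)) = ~F = T
Hence S2 is true.

S3: Parsed as L | (((~D nand ~V) nand (Q nor ~L)) & ~L)

~D = ~F = T
~V = ~F = T
~D nand ~V = T nand T = F
~L = ~F = T
Q nor ~L = F nor T = F
(~D nand ~V) nand (Q nor ~L) = F nand F = T
~L = ~F = T
((~D nand ~V) nand (Q nor ~L)) & ~L = T & T = T
L | (((~D nand ~V) nand (Q nor ~L)) & ~L) = F | T = T
Thus S3 is true.

Count: 3.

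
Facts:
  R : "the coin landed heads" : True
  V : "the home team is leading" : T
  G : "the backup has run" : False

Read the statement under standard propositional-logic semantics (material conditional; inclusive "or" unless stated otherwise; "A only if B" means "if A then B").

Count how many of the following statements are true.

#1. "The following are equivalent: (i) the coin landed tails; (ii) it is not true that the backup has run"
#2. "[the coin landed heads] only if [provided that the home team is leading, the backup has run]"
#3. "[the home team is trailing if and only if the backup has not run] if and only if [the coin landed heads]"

0

#1: This is not R iff not G.

not R = not True = False
not G = not False = True
not R iff not G = False iff True = False
Hence #1 is false.

#2: Parsed as R -> (V -> G)

V -> G = True -> False = False
R -> (V -> G) = True -> False = False
Hence #2 is false.

#3: In symbols: (not V iff not G) iff R

not V = not True = False
not G = not False = True
not V iff not G = False iff True = False
(not V iff not G) iff R = False iff True = False
Thus #3 is false.

0 of the 3 statements are true (none).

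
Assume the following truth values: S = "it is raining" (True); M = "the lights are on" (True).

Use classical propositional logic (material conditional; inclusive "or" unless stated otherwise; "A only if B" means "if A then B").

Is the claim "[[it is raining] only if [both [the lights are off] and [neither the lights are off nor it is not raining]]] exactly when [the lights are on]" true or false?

False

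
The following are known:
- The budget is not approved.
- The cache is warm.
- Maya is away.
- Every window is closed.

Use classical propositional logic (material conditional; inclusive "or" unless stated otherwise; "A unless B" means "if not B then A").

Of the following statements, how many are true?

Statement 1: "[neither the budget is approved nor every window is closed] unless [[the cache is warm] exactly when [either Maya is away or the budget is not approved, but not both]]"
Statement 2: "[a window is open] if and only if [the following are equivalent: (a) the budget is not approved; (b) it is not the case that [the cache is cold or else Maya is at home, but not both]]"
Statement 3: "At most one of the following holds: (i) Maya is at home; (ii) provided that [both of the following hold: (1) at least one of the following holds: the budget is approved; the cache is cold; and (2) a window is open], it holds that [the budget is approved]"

1

Let V = "the budget is approved" (F), L = "a window is open" (F), M = "the cache is warm" (T), Q = "Maya is at home" (F).

Statement 1: In symbols: (V nor ~L) | (M <-> (~Q xor ~V))

~L = ~F = T
V nor ~L = F nor T = F
~Q = ~F = T
~V = ~F = T
~Q xor ~V = T xor T = F
M <-> (~Q xor ~V) = T <-> F = F
(V nor ~L) | (M <-> (~Q xor ~V)) = F | F = F
Thus Statement 1 is false.

Statement 2: Parsed as L <-> (~V <-> ~(~M xor Q))

~V = ~F = T
~M = ~T = F
~M xor Q = F xor F = F
~(~M xor Q) = ~F = T
~V <-> ~(~M xor Q) = T <-> T = T
L <-> (~V <-> ~(~M xor Q)) = F <-> T = F
Thus Statement 2 is false.

Statement 3: Formalization: Q nand (((V | ~M) & L) -> V)

~M = ~T = F
V | ~M = F | F = F
(V | ~M) & L = F & F = F
((V | ~M) & L) -> V = F -> F = T
Q nand (((V | ~M) & L) -> V) = F nand T = T
So Statement 3 is true.

True statements: 1 (Statement 3).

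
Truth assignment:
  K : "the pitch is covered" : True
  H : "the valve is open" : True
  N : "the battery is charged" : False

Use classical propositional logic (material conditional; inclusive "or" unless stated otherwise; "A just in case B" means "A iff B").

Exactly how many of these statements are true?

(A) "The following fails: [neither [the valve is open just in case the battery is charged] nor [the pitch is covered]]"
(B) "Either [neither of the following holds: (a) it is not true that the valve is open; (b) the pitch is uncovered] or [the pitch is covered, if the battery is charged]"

2

(A): This is not ((H iff N) nor K).

H iff N = True iff False = False
(H iff N) nor K = False nor True = False
not ((H iff N) nor K) = not False = True
Thus (A) is true.

(B): Formalization: (not H nor not K) or (N -> K)

not H = not True = False
not K = not True = False
not H nor not K = False nor False = True
N -> K = False -> True = True
(not H nor not K) or (N -> K) = True or True = True
So (B) is true.

Count: 2.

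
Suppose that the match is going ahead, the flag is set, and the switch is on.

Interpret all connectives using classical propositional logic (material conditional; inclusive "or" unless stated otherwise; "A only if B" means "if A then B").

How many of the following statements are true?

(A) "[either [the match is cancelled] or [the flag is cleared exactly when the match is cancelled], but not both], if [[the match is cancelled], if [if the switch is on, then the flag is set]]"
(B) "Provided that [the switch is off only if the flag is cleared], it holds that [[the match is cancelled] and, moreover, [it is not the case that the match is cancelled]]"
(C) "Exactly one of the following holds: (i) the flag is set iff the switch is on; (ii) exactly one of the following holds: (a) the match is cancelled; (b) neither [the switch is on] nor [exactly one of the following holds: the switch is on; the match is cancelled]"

2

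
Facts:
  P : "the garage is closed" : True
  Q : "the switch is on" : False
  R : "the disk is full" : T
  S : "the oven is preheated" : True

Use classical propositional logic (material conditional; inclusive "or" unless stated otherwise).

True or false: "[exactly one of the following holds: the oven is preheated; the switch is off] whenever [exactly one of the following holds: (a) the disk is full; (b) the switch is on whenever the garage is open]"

True

This is (R ⊕ (¬P → Q)) → (S ⊕ ¬Q).

¬P = ¬T = F
¬P → Q = F → F = T
R ⊕ (¬P → Q) = T ⊕ T = F
¬Q = ¬F = T
S ⊕ ¬Q = T ⊕ T = F
(R ⊕ (¬P → Q)) → (S ⊕ ¬Q) = F → F = T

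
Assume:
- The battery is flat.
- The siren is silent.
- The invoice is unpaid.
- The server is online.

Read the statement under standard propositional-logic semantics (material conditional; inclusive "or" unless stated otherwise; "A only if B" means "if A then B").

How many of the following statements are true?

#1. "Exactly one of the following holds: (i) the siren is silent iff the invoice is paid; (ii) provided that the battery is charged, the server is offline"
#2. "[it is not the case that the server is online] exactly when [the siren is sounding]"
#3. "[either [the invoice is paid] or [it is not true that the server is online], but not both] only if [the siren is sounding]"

Let Q = "the siren is sounding" (F), R = "the invoice is paid" (F), P = "the battery is charged" (F), S = "the server is online" (T).

#1: Parsed as (¬Q ↔ R) ⊕ (P → ¬S)

¬Q = ¬F = T
¬Q ↔ R = T ↔ F = F
¬S = ¬T = F
P → ¬S = F → F = T
(¬Q ↔ R) ⊕ (P → ¬S) = F ⊕ T = T
Thus #1 is true.

#2: Parsed as ¬S ↔ Q

¬S = ¬T = F
¬S ↔ Q = F ↔ F = T
So #2 is true.

#3: In symbols: (R ⊕ ¬S) → Q

¬S = ¬T = F
R ⊕ ¬S = F ⊕ F = F
(R ⊕ ¬S) → Q = F → F = T
Thus #3 is true.

Count: 3.

3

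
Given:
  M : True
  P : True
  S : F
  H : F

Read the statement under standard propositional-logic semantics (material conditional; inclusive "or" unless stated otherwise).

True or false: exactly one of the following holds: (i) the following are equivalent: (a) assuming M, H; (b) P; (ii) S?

Formalization: ((M -> H) <-> P) xor S

M -> H = T -> F = F
(M -> H) <-> P = F <-> T = F
((M -> H) <-> P) xor S = F xor F = F

The statement is false.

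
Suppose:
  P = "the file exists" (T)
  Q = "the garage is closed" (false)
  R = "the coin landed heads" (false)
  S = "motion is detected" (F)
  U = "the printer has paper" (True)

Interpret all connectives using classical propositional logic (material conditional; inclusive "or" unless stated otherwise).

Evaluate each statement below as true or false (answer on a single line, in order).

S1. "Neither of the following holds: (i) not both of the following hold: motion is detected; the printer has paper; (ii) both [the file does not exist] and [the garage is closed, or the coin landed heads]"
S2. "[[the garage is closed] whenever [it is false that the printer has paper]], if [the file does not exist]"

S1: Formalization: (S nand U) nor (not P and (Q or R))

S nand U = False nand True = True
not P = not True = False
Q or R = False or False = False
not P and (Q or R) = False and False = False
(S nand U) nor (not P and (Q or R)) = True nor False = False
Thus S1 is false.

S2: This is not P -> (not U -> Q).

not P = not True = False
not U = not True = False
not U -> Q = False -> False = True
not P -> (not U -> Q) = False -> True = True
Thus S2 is true.

S1 F, S2 T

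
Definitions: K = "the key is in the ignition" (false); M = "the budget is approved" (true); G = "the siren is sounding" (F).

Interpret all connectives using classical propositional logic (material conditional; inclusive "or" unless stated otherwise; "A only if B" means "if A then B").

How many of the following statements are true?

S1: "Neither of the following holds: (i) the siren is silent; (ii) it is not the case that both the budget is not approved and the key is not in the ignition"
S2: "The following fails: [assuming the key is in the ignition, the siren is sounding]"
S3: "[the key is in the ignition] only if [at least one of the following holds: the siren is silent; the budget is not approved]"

1

S1: Parsed as ¬G ↓ (¬M ↑ ¬K)

¬G = ¬F = T
¬M = ¬T = F
¬K = ¬F = T
¬M ↑ ¬K = F ↑ T = T
¬G ↓ (¬M ↑ ¬K) = T ↓ T = F
Hence S1 is false.

S2: Parsed as ¬(K → G)

K → G = F → F = T
¬(K → G) = ¬T = F
So S2 is false.

S3: In symbols: K → (¬G ∨ ¬M)

¬G = ¬F = T
¬M = ¬T = F
¬G ∨ ¬M = T ∨ F = T
K → (¬G ∨ ¬M) = F → T = T
Thus S3 is true.

True statements: 1.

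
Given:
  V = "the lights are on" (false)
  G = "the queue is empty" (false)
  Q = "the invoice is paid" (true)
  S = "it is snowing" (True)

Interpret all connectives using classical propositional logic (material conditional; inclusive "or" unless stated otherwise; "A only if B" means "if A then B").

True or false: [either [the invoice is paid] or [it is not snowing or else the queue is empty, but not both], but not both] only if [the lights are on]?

Values: Q=True, S=True, G=False, V=False.
Parsed as (Q xor (not S xor G)) -> V

not S = not True = False
not S xor G = False xor False = False
Q xor (not S xor G) = True xor False = True
(Q xor (not S xor G)) -> V = True -> False = False

The statement is false.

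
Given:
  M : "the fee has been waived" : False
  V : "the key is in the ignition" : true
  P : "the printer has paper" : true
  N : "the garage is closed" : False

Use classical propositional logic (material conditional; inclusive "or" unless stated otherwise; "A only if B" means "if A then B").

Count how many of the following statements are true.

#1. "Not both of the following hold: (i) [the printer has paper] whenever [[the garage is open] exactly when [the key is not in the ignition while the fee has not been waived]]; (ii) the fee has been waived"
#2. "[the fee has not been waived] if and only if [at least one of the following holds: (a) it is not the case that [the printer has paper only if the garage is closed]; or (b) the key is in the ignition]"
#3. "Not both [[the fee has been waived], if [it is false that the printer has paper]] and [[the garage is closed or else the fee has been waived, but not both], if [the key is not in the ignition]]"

#1: This is ((¬N ↔ (¬V ∧ ¬M)) → P) ↑ M.

¬N = ¬F = T
¬V = ¬T = F
¬M = ¬F = T
¬V ∧ ¬M = F ∧ T = F
¬N ↔ (¬V ∧ ¬M) = T ↔ F = F
(¬N ↔ (¬V ∧ ¬M)) → P = F → T = T
((¬N ↔ (¬V ∧ ¬M)) → P) ↑ M = T ↑ F = T
Hence #1 is true.

#2: In symbols: ¬M ↔ (¬(P → N) ∨ V)

¬M = ¬F = T
P → N = T → F = F
¬(P → N) = ¬F = T
¬(P → N) ∨ V = T ∨ T = T
¬M ↔ (¬(P → N) ∨ V) = T ↔ T = T
Thus #2 is true.

#3: Formalization: (¬P → M) ↑ (¬V → (N ⊕ M))

¬P = ¬T = F
¬P → M = F → F = T
¬V = ¬T = F
N ⊕ M = F ⊕ F = F
¬V → (N ⊕ M) = F → F = T
(¬P → M) ↑ (¬V → (N ⊕ M)) = T ↑ T = F
Thus #3 is false.

True statements: 2 (#1, #2).

2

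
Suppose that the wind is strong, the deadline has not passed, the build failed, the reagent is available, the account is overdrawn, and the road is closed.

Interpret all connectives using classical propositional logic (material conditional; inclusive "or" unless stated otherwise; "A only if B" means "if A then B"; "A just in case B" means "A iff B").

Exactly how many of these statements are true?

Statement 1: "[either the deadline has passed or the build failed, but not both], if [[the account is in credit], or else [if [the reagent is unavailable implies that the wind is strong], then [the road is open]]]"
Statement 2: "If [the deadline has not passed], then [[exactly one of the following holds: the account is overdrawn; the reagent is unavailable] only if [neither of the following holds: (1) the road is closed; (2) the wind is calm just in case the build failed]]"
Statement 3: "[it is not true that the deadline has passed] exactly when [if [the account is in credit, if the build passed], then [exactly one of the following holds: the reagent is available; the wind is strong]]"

Let U = "the account is overdrawn" (T), S = "the reagent is available" (T), P = "the wind is strong" (T), V = "the road is closed" (T), Q = "the deadline has passed" (F), R = "the build passed" (F).

Statement 1: Formalization: (~U | ((~S -> P) -> ~V)) -> (Q xor ~R)

~U = ~T = F
~S = ~T = F
~S -> P = F -> T = T
~V = ~T = F
(~S -> P) -> ~V = T -> F = F
~U | ((~S -> P) -> ~V) = F | F = F
~R = ~F = T
Q xor ~R = F xor T = T
(~U | ((~S -> P) -> ~V)) -> (Q xor ~R) = F -> T = T
So Statement 1 is true.

Statement 2: In symbols: ~Q -> ((U xor ~S) -> (V nor (~P <-> ~R)))

~Q = ~F = T
~S = ~T = F
U xor ~S = T xor F = T
~P = ~T = F
~R = ~F = T
~P <-> ~R = F <-> T = F
V nor (~P <-> ~R) = T nor F = F
(U xor ~S) -> (V nor (~P <-> ~R)) = T -> F = F
~Q -> ((U xor ~S) -> (V nor (~P <-> ~R))) = T -> F = F
Thus Statement 2 is false.

Statement 3: In symbols: ~Q <-> ((R -> ~U) -> (S xor P))

~Q = ~F = T
~U = ~T = F
R -> ~U = F -> F = T
S xor P = T xor T = F
(R -> ~U) -> (S xor P) = T -> F = F
~Q <-> ((R -> ~U) -> (S xor P)) = T <-> F = F
So Statement 3 is false.

True statements: 1 (Statement 1).

1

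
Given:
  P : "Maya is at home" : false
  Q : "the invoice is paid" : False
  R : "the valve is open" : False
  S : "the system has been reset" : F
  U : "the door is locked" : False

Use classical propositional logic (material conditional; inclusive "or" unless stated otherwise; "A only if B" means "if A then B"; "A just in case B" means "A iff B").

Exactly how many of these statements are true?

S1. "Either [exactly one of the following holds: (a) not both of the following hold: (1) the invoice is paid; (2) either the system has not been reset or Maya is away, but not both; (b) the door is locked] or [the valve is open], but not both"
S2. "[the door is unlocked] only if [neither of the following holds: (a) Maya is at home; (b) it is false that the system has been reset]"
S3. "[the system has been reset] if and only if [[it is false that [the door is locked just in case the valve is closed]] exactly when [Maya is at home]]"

2

S1: Formalization: ((Q nand (not S xor not P)) xor U) xor R

not S = not False = True
not P = not False = True
not S xor not P = True xor True = False
Q nand (not S xor not P) = False nand False = True
(Q nand (not S xor not P)) xor U = True xor False = True
((Q nand (not S xor not P)) xor U) xor R = True xor False = True
Thus S1 is true.

S2: Parsed as not U -> (P nor not S)

not U = not False = True
not S = not False = True
P nor not S = False nor True = False
not U -> (P nor not S) = True -> False = False
So S2 is false.

S3: Formalization: S iff (not (U iff not R) iff P)

not R = not False = True
U iff not R = False iff True = False
not (U iff not R) = not False = True
not (U iff not R) iff P = True iff False = False
S iff (not (U iff not R) iff P) = False iff False = True
Thus S3 is true.

2 of the 3 statements are true.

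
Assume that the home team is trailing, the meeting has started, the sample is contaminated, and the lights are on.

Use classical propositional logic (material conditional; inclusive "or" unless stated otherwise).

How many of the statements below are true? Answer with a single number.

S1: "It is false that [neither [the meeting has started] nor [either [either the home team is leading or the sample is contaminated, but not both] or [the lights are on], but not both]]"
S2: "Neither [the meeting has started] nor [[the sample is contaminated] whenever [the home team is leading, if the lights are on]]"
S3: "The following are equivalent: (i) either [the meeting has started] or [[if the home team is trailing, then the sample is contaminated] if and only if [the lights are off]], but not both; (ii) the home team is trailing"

2

Let Q = "the meeting has started" (T), P = "the home team is leading" (F), R = "the sample is contaminated" (T), S = "the lights are on" (T).

S1: This is ¬(Q ↓ ((P ⊕ R) ⊕ S)).

P ⊕ R = F ⊕ T = T
(P ⊕ R) ⊕ S = T ⊕ T = F
Q ↓ ((P ⊕ R) ⊕ S) = T ↓ F = F
¬(Q ↓ ((P ⊕ R) ⊕ S)) = ¬F = T
So S1 is true.

S2: Formalization: Q ↓ ((S → P) → R)

S → P = T → F = F
(S → P) → R = F → T = T
Q ↓ ((S → P) → R) = T ↓ T = F
So S2 is false.

S3: This is (Q ⊕ ((¬P → R) ↔ ¬S)) ↔ ¬P.

¬P = ¬F = T
¬P → R = T → T = T
¬S = ¬T = F
(¬P → R) ↔ ¬S = T ↔ F = F
Q ⊕ ((¬P → R) ↔ ¬S) = T ⊕ F = T
¬P = ¬F = T
(Q ⊕ ((¬P → R) ↔ ¬S)) ↔ ¬P = T ↔ T = T
So S3 is true.

True statements: 2.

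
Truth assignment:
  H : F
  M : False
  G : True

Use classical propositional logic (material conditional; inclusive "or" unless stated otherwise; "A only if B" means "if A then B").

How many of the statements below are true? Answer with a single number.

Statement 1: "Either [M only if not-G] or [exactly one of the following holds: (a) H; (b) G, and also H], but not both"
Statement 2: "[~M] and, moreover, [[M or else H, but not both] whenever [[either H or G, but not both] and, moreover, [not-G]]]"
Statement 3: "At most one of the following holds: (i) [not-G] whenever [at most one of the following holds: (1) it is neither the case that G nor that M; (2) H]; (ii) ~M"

3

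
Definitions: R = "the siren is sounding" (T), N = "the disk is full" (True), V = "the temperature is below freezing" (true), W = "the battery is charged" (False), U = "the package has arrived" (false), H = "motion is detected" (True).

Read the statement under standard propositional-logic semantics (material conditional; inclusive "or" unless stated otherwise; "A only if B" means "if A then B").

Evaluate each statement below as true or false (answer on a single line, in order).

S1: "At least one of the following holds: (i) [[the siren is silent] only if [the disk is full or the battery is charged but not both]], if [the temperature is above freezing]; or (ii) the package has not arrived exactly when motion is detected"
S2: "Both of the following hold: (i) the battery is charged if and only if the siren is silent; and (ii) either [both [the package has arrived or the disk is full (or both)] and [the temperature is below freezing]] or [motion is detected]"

S1: Formalization: (~V -> (~R -> (N xor W))) | (~U <-> H)

~V = ~T = F
~R = ~T = F
N xor W = T xor F = T
~R -> (N xor W) = F -> T = T
~V -> (~R -> (N xor W)) = F -> T = T
~U = ~F = T
~U <-> H = T <-> T = T
(~V -> (~R -> (N xor W))) | (~U <-> H) = T | T = T
Thus S1 is true.

S2: In symbols: (W <-> ~R) & (((U | N) & V) | H)

~R = ~T = F
W <-> ~R = F <-> F = T
U | N = F | T = T
(U | N) & V = T & T = T
((U | N) & V) | H = T | T = T
(W <-> ~R) & (((U | N) & V) | H) = T & T = T
Thus S2 is true.

S1 True; S2 True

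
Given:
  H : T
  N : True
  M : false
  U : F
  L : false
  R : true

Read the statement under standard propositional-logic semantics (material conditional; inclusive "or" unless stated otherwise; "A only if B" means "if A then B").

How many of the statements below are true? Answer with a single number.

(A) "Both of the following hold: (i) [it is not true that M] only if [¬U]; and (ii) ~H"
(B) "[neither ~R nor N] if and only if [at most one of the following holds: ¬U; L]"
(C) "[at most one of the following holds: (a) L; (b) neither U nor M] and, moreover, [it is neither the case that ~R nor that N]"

(A): This is (¬M → ¬U) ∧ ¬H.

¬M = ¬F = T
¬U = ¬F = T
¬M → ¬U = T → T = T
¬H = ¬T = F
(¬M → ¬U) ∧ ¬H = T ∧ F = F
So (A) is false.

(B): Parsed as (¬R ↓ N) ↔ (¬U ↑ L)

¬R = ¬T = F
¬R ↓ N = F ↓ T = F
¬U = ¬F = T
¬U ↑ L = T ↑ F = T
(¬R ↓ N) ↔ (¬U ↑ L) = F ↔ T = F
Thus (B) is false.

(C): Formalization: (L ↑ (U ↓ M)) ∧ (¬R ↓ N)

U ↓ M = F ↓ F = T
L ↑ (U ↓ M) = F ↑ T = T
¬R = ¬T = F
¬R ↓ N = F ↓ T = F
(L ↑ (U ↓ M)) ∧ (¬R ↓ N) = T ∧ F = F
Thus (C) is false.

0 of the 3 statements are true (none).

0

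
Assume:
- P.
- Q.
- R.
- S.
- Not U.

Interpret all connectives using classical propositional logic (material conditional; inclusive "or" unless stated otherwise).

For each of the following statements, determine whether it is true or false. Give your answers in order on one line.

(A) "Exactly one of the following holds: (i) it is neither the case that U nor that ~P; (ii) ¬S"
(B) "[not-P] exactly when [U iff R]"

(A) true; (B) true

(A): This is (U nor not P) xor not S.

not P = not True = False
U nor not P = False nor False = True
not S = not True = False
(U nor not P) xor not S = True xor False = True
Thus (A) is true.

(B): Parsed as not P iff (U iff R)

not P = not True = False
U iff R = False iff True = False
not P iff (U iff R) = False iff False = True
Thus (B) is true.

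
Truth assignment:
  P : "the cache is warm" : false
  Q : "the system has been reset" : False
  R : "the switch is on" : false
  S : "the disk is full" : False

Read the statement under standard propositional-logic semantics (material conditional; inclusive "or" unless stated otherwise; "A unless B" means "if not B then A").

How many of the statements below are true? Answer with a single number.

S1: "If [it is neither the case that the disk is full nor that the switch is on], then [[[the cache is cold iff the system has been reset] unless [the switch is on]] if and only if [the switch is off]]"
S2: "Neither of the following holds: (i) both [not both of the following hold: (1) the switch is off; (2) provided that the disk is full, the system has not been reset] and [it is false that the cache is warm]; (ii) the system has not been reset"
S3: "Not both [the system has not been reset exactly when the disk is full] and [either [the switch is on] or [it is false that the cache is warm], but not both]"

S1: This is (S ↓ R) → (((¬P ↔ Q) ∨ R) ↔ ¬R).

S ↓ R = F ↓ F = T
¬P = ¬F = T
¬P ↔ Q = T ↔ F = F
(¬P ↔ Q) ∨ R = F ∨ F = F
¬R = ¬F = T
((¬P ↔ Q) ∨ R) ↔ ¬R = F ↔ T = F
(S ↓ R) → (((¬P ↔ Q) ∨ R) ↔ ¬R) = T → F = F
Thus S1 is false.

S2: Formalization: ((¬R ↑ (S → ¬Q)) ∧ ¬P) ↓ ¬Q

¬R = ¬F = T
¬Q = ¬F = T
S → ¬Q = F → T = T
¬R ↑ (S → ¬Q) = T ↑ T = F
¬P = ¬F = T
(¬R ↑ (S → ¬Q)) ∧ ¬P = F ∧ T = F
¬Q = ¬F = T
((¬R ↑ (S → ¬Q)) ∧ ¬P) ↓ ¬Q = F ↓ T = F
So S2 is false.

S3: In symbols: (¬Q ↔ S) ↑ (R ⊕ ¬P)

¬Q = ¬F = T
¬Q ↔ S = T ↔ F = F
¬P = ¬F = T
R ⊕ ¬P = F ⊕ T = T
(¬Q ↔ S) ↑ (R ⊕ ¬P) = F ↑ T = T
Hence S3 is true.

Count: 1.

1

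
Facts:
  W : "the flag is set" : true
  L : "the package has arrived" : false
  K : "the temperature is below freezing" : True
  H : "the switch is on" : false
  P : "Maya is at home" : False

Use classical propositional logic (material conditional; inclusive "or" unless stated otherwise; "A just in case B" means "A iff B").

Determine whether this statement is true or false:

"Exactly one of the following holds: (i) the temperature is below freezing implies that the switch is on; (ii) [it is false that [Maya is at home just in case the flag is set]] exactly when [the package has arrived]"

The statement is false.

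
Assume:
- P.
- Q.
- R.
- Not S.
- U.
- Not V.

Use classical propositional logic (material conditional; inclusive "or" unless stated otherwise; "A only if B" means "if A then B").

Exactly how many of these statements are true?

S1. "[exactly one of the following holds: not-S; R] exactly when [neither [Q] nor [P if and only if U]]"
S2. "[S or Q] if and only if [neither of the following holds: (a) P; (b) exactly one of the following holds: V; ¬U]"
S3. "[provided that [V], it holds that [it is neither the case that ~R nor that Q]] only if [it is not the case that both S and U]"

S1: Formalization: (¬S ⊕ R) ↔ (Q ↓ (P ↔ U))

¬S = ¬F = T
¬S ⊕ R = T ⊕ T = F
P ↔ U = T ↔ T = T
Q ↓ (P ↔ U) = T ↓ T = F
(¬S ⊕ R) ↔ (Q ↓ (P ↔ U)) = F ↔ F = T
So S1 is true.

S2: In symbols: (S ∨ Q) ↔ (P ↓ (V ⊕ ¬U))

S ∨ Q = F ∨ T = T
¬U = ¬T = F
V ⊕ ¬U = F ⊕ F = F
P ↓ (V ⊕ ¬U) = T ↓ F = F
(S ∨ Q) ↔ (P ↓ (V ⊕ ¬U)) = T ↔ F = F
So S2 is false.

S3: Formalization: (V → (¬R ↓ Q)) → (S ↑ U)

¬R = ¬T = F
¬R ↓ Q = F ↓ T = F
V → (¬R ↓ Q) = F → F = T
S ↑ U = F ↑ T = T
(V → (¬R ↓ Q)) → (S ↑ U) = T → T = T
So S3 is true.

2 of the 3 statements are true.

2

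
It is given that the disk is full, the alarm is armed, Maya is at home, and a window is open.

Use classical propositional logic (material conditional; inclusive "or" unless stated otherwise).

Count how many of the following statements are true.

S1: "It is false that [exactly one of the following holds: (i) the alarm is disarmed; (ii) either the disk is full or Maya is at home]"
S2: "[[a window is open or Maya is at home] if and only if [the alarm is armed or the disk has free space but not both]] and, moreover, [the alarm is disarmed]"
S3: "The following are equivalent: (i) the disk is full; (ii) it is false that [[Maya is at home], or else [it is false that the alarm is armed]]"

0

Let Q = "the alarm is armed" (T), P = "the disk is full" (T), R = "Maya is at home" (T), S = "a window is open" (T).

S1: In symbols: ~(~Q xor (P | R))

~Q = ~T = F
P | R = T | T = T
~Q xor (P | R) = F xor T = T
~(~Q xor (P | R)) = ~T = F
Hence S1 is false.

S2: Formalization: ((S | R) <-> (Q xor ~P)) & ~Q

S | R = T | T = T
~P = ~T = F
Q xor ~P = T xor F = T
(S | R) <-> (Q xor ~P) = T <-> T = T
~Q = ~T = F
((S | R) <-> (Q xor ~P)) & ~Q = T & F = F
Thus S2 is false.

S3: Formalization: P <-> ~(R | ~Q)

~Q = ~T = F
R | ~Q = T | F = T
~(R | ~Q) = ~T = F
P <-> ~(R | ~Q) = T <-> F = F
So S3 is false.

Count: 0.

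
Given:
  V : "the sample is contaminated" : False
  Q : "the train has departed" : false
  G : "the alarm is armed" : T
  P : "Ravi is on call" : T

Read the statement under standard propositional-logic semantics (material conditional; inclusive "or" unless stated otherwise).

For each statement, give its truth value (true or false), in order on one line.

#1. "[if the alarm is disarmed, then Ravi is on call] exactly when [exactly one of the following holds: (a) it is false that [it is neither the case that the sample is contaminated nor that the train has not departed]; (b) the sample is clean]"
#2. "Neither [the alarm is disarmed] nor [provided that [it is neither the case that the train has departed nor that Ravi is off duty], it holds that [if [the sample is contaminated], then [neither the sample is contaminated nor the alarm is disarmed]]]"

#1 F / #2 F

#1: Parsed as (¬G → P) ↔ (¬(V ↓ ¬Q) ⊕ ¬V)

¬G = ¬T = F
¬G → P = F → T = T
¬Q = ¬F = T
V ↓ ¬Q = F ↓ T = F
¬(V ↓ ¬Q) = ¬F = T
¬V = ¬F = T
¬(V ↓ ¬Q) ⊕ ¬V = T ⊕ T = F
(¬G → P) ↔ (¬(V ↓ ¬Q) ⊕ ¬V) = T ↔ F = F
Hence #1 is false.

#2: This is ¬G ↓ ((Q ↓ ¬P) → (V → (V ↓ ¬G))).

¬G = ¬T = F
¬P = ¬T = F
Q ↓ ¬P = F ↓ F = T
¬G = ¬T = F
V ↓ ¬G = F ↓ F = T
V → (V ↓ ¬G) = F → T = T
(Q ↓ ¬P) → (V → (V ↓ ¬G)) = T → T = T
¬G ↓ ((Q ↓ ¬P) → (V → (V ↓ ¬G))) = F ↓ T = F
So #2 is false.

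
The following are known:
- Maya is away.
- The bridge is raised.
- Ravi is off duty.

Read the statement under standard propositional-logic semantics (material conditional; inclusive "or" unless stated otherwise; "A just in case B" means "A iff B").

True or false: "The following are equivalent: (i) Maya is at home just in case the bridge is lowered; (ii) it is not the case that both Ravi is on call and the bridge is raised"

Let P = "Maya is at home" (F), Q = "the bridge is raised" (T), R = "Ravi is on call" (F).
Parsed as (P ↔ ¬Q) ↔ (R ↑ Q)

¬Q = ¬T = F
P ↔ ¬Q = F ↔ F = T
R ↑ Q = F ↑ T = T
(P ↔ ¬Q) ↔ (R ↑ Q) = T ↔ T = T

The statement is true.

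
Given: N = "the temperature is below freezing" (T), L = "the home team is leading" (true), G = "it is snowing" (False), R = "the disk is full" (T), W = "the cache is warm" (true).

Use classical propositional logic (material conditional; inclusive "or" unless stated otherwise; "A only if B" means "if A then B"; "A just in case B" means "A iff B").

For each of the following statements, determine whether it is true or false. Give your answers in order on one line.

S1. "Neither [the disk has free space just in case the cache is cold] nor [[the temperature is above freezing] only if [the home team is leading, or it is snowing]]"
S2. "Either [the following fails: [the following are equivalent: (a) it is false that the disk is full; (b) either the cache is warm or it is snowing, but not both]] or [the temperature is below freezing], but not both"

S1: Parsed as (~R <-> ~W) nor (~N -> (L | G))

~R = ~T = F
~W = ~T = F
~R <-> ~W = F <-> F = T
~N = ~T = F
L | G = T | F = T
~N -> (L | G) = F -> T = T
(~R <-> ~W) nor (~N -> (L | G)) = T nor T = F
Thus S1 is false.

S2: In symbols: ~(~R <-> (W xor G)) xor N

~R = ~T = F
W xor G = T xor F = T
~R <-> (W xor G) = F <-> T = F
~(~R <-> (W xor G)) = ~F = T
~(~R <-> (W xor G)) xor N = T xor T = F
Hence S2 is false.

S1 False, S2 False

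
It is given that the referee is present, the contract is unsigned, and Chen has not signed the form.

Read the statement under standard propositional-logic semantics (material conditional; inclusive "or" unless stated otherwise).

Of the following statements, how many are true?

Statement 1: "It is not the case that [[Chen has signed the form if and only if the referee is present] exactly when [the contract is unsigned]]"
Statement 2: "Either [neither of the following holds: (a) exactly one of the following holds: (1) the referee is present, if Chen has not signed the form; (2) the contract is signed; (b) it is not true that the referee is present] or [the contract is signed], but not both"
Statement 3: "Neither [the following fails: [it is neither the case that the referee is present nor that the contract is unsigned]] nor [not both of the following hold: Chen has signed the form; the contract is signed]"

1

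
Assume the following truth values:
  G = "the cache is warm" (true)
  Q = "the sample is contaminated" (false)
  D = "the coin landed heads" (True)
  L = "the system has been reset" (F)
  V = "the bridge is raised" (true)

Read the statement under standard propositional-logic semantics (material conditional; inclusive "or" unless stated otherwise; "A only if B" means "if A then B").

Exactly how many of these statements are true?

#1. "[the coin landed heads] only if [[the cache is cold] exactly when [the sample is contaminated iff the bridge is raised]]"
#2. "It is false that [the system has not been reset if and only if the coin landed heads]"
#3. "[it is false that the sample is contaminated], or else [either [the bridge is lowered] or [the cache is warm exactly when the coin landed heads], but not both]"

2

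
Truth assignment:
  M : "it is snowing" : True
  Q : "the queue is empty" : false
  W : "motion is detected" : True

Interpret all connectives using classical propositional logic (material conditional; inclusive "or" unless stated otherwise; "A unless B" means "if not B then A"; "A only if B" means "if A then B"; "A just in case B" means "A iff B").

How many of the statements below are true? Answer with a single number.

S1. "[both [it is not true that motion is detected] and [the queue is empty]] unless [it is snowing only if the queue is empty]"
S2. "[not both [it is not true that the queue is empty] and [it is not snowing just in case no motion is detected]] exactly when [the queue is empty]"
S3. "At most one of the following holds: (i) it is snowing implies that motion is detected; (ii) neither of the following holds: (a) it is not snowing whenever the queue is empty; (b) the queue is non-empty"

S1: Formalization: (¬W ∧ Q) ∨ (M → Q)

¬W = ¬T = F
¬W ∧ Q = F ∧ F = F
M → Q = T → F = F
(¬W ∧ Q) ∨ (M → Q) = F ∨ F = F
Thus S1 is false.

S2: In symbols: (¬Q ↑ (¬M ↔ ¬W)) ↔ Q

¬Q = ¬F = T
¬M = ¬T = F
¬W = ¬T = F
¬M ↔ ¬W = F ↔ F = T
¬Q ↑ (¬M ↔ ¬W) = T ↑ T = F
(¬Q ↑ (¬M ↔ ¬W)) ↔ Q = F ↔ F = T
So S2 is true.

S3: Parsed as (M → W) ↑ ((Q → ¬M) ↓ ¬Q)

M → W = T → T = T
¬M = ¬T = F
Q → ¬M = F → F = T
¬Q = ¬F = T
(Q → ¬M) ↓ ¬Q = T ↓ T = F
(M → W) ↑ ((Q → ¬M) ↓ ¬Q) = T ↑ F = T
Hence S3 is true.

Count: 2.

2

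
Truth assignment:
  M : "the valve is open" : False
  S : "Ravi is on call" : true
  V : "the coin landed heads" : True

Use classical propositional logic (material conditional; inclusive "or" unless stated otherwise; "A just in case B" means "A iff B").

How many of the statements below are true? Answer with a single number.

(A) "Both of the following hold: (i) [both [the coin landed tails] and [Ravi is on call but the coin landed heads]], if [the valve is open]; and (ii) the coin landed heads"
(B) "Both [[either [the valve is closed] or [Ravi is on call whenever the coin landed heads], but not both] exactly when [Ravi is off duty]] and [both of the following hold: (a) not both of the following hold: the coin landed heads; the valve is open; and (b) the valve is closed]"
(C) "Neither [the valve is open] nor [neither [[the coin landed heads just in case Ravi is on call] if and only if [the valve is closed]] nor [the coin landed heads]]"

(A): This is (M → (¬V ∧ (S ∧ V))) ∧ V.

¬V = ¬T = F
S ∧ V = T ∧ T = T
¬V ∧ (S ∧ V) = F ∧ T = F
M → (¬V ∧ (S ∧ V)) = F → F = T
(M → (¬V ∧ (S ∧ V))) ∧ V = T ∧ T = T
Thus (A) is true.

(B): Formalization: ((¬M ⊕ (V → S)) ↔ ¬S) ∧ ((V ↑ M) ∧ ¬M)

¬M = ¬F = T
V → S = T → T = T
¬M ⊕ (V → S) = T ⊕ T = F
¬S = ¬T = F
(¬M ⊕ (V → S)) ↔ ¬S = F ↔ F = T
V ↑ M = T ↑ F = T
¬M = ¬F = T
(V ↑ M) ∧ ¬M = T ∧ T = T
((¬M ⊕ (V → S)) ↔ ¬S) ∧ ((V ↑ M) ∧ ¬M) = T ∧ T = T
So (B) is true.

(C): In symbols: M ↓ (((V ↔ S) ↔ ¬M) ↓ V)

V ↔ S = T ↔ T = T
¬M = ¬F = T
(V ↔ S) ↔ ¬M = T ↔ T = T
((V ↔ S) ↔ ¬M) ↓ V = T ↓ T = F
M ↓ (((V ↔ S) ↔ ¬M) ↓ V) = F ↓ F = T
So (C) is true.

Count: 3.

3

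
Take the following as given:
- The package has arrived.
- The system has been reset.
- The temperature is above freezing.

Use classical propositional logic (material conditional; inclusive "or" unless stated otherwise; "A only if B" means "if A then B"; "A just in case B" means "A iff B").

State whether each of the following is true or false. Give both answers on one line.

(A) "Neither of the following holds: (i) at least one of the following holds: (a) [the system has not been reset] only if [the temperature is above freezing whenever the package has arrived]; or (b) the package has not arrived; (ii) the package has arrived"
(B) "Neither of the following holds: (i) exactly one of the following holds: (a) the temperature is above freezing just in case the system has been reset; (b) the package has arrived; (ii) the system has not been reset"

(A) False, (B) True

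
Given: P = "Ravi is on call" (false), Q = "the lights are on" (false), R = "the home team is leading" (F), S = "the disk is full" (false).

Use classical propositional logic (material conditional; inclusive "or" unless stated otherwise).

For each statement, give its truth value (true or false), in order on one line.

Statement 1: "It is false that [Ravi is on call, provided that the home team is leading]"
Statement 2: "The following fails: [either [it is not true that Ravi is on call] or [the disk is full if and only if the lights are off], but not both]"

Statement 1 F, Statement 2 F

Statement 1: This is ¬(R → P).

R → P = F → F = T
¬(R → P) = ¬T = F
Thus Statement 1 is false.

Statement 2: Formalization: ¬(¬P ⊕ (S ↔ ¬Q))

¬P = ¬F = T
¬Q = ¬F = T
S ↔ ¬Q = F ↔ T = F
¬P ⊕ (S ↔ ¬Q) = T ⊕ F = T
¬(¬P ⊕ (S ↔ ¬Q)) = ¬T = F
Hence Statement 2 is false.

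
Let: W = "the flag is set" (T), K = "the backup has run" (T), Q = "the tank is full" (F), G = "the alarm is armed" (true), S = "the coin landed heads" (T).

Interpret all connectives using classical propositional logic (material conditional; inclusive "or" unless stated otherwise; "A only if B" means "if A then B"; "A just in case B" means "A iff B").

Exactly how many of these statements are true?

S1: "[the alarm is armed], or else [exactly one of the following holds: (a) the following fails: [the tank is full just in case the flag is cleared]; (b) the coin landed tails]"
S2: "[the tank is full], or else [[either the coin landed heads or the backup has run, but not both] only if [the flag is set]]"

2

S1: This is G ∨ (¬(Q ↔ ¬W) ⊕ ¬S).

¬W = ¬T = F
Q ↔ ¬W = F ↔ F = T
¬(Q ↔ ¬W) = ¬T = F
¬S = ¬T = F
¬(Q ↔ ¬W) ⊕ ¬S = F ⊕ F = F
G ∨ (¬(Q ↔ ¬W) ⊕ ¬S) = T ∨ F = T
Hence S1 is true.

S2: In symbols: Q ∨ ((S ⊕ K) → W)

S ⊕ K = T ⊕ T = F
(S ⊕ K) → W = F → T = T
Q ∨ ((S ⊕ K) → W) = F ∨ T = T
So S2 is true.

2 of the 2 statements are true (S1, S2).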